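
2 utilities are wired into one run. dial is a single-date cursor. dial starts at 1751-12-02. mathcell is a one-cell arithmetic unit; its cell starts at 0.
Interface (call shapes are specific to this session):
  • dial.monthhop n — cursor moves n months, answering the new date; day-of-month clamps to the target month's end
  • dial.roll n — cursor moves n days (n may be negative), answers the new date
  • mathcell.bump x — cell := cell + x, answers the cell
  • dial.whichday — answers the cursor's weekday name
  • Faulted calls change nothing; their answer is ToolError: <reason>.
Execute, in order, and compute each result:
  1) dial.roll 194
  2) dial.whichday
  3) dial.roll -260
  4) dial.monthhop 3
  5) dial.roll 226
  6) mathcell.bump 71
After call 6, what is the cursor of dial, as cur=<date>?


Answer: cur=1752-08-09

Derivation:
Next I call dial.roll passing n: 194, yielding 1752-06-13.
Then dial.whichday, → Tuesday.
Using dial.roll passing n: -260, → 1751-09-27.
Invoking dial.monthhop passing n: 3, and see 1751-12-27.
Using dial.roll passing n: 226, and observe 1752-08-09.
Now I run mathcell.bump passing x: 71, and see 71.


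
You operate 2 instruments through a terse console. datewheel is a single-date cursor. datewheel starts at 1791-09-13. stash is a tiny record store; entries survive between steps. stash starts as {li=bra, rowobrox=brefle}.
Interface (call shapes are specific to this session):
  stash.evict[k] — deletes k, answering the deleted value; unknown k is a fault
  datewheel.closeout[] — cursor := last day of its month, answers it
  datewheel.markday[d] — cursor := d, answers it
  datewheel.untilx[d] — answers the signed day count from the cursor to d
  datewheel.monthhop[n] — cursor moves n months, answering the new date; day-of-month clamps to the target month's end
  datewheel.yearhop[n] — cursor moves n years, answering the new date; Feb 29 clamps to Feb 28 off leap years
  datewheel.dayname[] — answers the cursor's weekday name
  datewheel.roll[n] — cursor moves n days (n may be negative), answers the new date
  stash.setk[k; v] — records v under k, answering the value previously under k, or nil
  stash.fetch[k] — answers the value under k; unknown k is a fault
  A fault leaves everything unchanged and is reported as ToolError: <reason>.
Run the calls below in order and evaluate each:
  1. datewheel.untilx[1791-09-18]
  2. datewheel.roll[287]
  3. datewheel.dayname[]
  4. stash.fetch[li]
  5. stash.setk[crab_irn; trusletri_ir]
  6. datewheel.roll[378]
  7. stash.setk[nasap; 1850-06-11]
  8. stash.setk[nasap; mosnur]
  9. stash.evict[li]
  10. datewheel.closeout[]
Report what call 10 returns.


-- untilx(d: 1791-09-18) : 5
-- roll(n: 287) : 1792-06-26
-- dayname() : Tuesday
-- fetch(k: li) : bra
-- setk(k: crab_irn, v: trusletri_ir) : nil
-- roll(n: 378) : 1793-07-09
-- setk(k: nasap, v: 1850-06-11) : nil
-- setk(k: nasap, v: mosnur) : 1850-06-11
-- evict(k: li) : bra
-- closeout() : 1793-07-31

Answer: 1793-07-31


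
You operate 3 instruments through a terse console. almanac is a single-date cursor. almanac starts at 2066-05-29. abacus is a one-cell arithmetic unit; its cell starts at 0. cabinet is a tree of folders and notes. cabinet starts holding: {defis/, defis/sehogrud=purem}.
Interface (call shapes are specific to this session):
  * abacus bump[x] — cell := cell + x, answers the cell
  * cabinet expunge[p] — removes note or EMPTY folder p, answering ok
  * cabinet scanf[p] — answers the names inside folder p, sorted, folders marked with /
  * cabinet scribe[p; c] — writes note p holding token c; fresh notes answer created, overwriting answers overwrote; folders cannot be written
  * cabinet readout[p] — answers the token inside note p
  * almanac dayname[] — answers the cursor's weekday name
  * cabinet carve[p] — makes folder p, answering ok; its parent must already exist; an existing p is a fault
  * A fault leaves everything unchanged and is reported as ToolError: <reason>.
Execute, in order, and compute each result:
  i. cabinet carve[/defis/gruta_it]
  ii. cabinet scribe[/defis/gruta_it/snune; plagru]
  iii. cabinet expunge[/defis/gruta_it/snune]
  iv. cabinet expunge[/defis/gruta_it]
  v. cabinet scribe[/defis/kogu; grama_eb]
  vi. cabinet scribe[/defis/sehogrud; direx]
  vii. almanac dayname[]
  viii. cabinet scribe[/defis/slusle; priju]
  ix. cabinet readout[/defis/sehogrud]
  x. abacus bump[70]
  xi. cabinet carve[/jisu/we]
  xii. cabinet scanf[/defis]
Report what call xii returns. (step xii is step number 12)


Answer: [kogu, sehogrud, slusle]

Derivation:
-> cabinet carve(p→/defis/gruta_it)
<- ok
-> cabinet scribe(p→/defis/gruta_it/snune, c→plagru)
<- created
-> cabinet expunge(p→/defis/gruta_it/snune)
<- ok
-> cabinet expunge(p→/defis/gruta_it)
<- ok
-> cabinet scribe(p→/defis/kogu, c→grama_eb)
<- created
-> cabinet scribe(p→/defis/sehogrud, c→direx)
<- overwrote
-> almanac dayname()
<- Saturday
-> cabinet scribe(p→/defis/slusle, c→priju)
<- created
-> cabinet readout(p→/defis/sehogrud)
<- direx
-> abacus bump(x→70)
<- 70
-> cabinet carve(p→/jisu/we)
<- ToolError: no parent
-> cabinet scanf(p→/defis)
<- [kogu, sehogrud, slusle]


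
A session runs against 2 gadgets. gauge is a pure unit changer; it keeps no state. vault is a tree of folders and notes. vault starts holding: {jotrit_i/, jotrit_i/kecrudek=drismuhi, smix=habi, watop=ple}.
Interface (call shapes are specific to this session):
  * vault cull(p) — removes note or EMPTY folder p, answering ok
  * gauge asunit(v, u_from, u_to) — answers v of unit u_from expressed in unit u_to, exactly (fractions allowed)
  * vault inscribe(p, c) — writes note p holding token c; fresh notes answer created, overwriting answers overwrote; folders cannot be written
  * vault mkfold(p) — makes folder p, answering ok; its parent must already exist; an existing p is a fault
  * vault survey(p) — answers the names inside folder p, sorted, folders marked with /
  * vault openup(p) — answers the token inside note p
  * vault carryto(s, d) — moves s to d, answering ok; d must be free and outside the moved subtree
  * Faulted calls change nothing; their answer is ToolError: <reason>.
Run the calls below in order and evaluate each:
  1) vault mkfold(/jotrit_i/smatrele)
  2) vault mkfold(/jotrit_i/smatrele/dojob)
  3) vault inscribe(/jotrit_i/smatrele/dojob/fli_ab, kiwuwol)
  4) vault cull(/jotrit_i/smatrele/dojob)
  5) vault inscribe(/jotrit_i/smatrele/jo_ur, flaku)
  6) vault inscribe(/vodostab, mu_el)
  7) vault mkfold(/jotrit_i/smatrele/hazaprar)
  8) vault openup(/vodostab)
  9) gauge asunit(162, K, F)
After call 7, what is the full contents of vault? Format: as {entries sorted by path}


Answer: {jotrit_i/, jotrit_i/kecrudek=drismuhi, jotrit_i/smatrele/, jotrit_i/smatrele/dojob/, jotrit_i/smatrele/dojob/fli_ab=kiwuwol, jotrit_i/smatrele/hazaprar/, jotrit_i/smatrele/jo_ur=flaku, smix=habi, vodostab=mu_el, watop=ple}

Derivation:
Next I call vault mkfold on p=/jotrit_i/smatrele, — result: ok.
Then vault mkfold on p=/jotrit_i/smatrele/dojob, yielding ok.
Invoking vault inscribe on p=/jotrit_i/smatrele/dojob/fli_ab, c=kiwuwol, yielding created.
Calling vault cull on p=/jotrit_i/smatrele/dojob, which returns ToolError: not empty.
Now I run vault inscribe on p=/jotrit_i/smatrele/jo_ur, c=flaku, → created.
I try vault inscribe on p=/vodostab, c=mu_el, giving created.
I use vault mkfold on p=/jotrit_i/smatrele/hazaprar, yielding ok.
Then vault openup on p=/vodostab: mu_el.
I run gauge asunit on v=162, u_from=K, u_to=F, giving -16807/100.


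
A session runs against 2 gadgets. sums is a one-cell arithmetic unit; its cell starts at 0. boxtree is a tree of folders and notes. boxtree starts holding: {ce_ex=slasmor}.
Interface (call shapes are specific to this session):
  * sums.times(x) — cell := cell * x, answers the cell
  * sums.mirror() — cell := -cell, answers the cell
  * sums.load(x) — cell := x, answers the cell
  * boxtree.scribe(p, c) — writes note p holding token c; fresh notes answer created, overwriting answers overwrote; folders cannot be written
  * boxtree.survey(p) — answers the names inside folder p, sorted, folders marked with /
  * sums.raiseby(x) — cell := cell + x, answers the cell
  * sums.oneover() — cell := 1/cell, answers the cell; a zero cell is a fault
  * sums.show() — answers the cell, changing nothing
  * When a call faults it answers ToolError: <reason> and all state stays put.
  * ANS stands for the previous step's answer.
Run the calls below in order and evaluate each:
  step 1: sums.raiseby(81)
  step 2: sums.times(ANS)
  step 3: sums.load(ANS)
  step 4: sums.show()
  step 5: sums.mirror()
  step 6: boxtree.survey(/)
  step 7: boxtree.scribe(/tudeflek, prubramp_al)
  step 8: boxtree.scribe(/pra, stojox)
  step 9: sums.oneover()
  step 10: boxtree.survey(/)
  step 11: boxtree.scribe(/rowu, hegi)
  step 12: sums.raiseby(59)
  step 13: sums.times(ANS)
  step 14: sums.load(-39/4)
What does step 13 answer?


Answer: 149844861604/43046721

Derivation:
~$ sums.raiseby x→81
:: 81
~$ sums.times x→ANS
:: 6561
~$ sums.load x→ANS
:: 6561
~$ sums.show
:: 6561
~$ sums.mirror
:: -6561
~$ boxtree.survey p→/
:: [ce_ex]
~$ boxtree.scribe p→/tudeflek c→prubramp_al
:: created
~$ boxtree.scribe p→/pra c→stojox
:: created
~$ sums.oneover
:: -1/6561
~$ boxtree.survey p→/
:: [ce_ex, pra, tudeflek]
~$ boxtree.scribe p→/rowu c→hegi
:: created
~$ sums.raiseby x→59
:: 387098/6561
~$ sums.times x→ANS
:: 149844861604/43046721
~$ sums.load x→-39/4
:: -39/4


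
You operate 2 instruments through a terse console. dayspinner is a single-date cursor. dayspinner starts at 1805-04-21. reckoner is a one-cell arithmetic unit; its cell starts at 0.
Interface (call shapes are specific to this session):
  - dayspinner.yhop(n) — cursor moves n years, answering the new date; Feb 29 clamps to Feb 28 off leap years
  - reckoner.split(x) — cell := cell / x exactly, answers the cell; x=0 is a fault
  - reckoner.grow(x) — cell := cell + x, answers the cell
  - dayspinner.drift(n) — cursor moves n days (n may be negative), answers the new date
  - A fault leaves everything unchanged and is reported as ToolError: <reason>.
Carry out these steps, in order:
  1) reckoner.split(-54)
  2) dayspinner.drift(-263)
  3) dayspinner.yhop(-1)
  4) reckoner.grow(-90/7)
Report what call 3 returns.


Step: reckoner.split[x→-54]
Result: 0
Step: dayspinner.drift[n→-263]
Result: 1804-08-01
Step: dayspinner.yhop[n→-1]
Result: 1803-08-01
Step: reckoner.grow[x→-90/7]
Result: -90/7

Answer: 1803-08-01


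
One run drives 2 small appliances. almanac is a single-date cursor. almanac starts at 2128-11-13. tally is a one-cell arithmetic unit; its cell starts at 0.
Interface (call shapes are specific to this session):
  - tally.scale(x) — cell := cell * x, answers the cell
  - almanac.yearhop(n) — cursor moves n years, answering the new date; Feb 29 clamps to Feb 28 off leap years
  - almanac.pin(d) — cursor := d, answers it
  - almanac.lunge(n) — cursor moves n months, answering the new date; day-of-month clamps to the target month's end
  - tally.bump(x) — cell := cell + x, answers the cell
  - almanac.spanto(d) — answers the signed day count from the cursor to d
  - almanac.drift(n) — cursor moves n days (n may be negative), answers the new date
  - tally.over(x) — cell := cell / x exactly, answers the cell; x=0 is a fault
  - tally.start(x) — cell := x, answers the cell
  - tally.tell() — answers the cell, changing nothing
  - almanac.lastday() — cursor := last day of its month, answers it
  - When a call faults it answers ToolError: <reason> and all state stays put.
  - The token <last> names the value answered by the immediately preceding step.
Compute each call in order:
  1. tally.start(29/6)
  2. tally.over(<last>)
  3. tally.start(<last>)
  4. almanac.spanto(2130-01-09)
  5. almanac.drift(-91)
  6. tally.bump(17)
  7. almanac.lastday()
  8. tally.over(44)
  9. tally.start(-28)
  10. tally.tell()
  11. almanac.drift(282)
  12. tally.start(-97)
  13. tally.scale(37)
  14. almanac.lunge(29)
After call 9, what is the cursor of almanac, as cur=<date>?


Answer: cur=2128-08-31

Derivation:
% 1. tally.start(x: 29/6) : 29/6
% 2. tally.over(x: <last>) : 1
% 3. tally.start(x: <last>) : 1
% 4. almanac.spanto(d: 2130-01-09) : 422
% 5. almanac.drift(n: -91) : 2128-08-14
% 6. tally.bump(x: 17) : 18
% 7. almanac.lastday() : 2128-08-31
% 8. tally.over(x: 44) : 9/22
% 9. tally.start(x: -28) : -28
% 10. tally.tell() : -28
% 11. almanac.drift(n: 282) : 2129-06-09
% 12. tally.start(x: -97) : -97
% 13. tally.scale(x: 37) : -3589
% 14. almanac.lunge(n: 29) : 2131-11-09


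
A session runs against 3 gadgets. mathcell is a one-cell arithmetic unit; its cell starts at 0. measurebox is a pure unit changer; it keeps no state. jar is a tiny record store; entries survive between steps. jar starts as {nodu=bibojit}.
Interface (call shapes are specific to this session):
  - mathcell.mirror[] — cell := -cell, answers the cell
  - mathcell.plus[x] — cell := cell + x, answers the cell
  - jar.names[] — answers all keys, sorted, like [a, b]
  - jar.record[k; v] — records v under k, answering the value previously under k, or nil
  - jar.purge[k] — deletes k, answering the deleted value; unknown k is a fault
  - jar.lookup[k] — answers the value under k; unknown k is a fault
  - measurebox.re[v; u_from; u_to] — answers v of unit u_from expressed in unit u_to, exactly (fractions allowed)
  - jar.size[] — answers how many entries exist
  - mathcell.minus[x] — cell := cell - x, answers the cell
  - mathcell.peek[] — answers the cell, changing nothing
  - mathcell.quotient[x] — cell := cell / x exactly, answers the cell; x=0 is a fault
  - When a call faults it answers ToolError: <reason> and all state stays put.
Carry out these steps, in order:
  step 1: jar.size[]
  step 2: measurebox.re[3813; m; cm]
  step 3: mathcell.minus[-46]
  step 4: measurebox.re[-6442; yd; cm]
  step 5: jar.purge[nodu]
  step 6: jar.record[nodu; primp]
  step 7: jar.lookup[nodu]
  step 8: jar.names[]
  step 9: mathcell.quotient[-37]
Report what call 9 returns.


Answer: -46/37

Derivation:
// 1. size() -> 1
// 2. re(v: 3813, u_from: m, u_to: cm) -> 381300
// 3. minus(x: -46) -> 46
// 4. re(v: -6442, u_from: yd, u_to: cm) -> -14726412/25
// 5. purge(k: nodu) -> bibojit
// 6. record(k: nodu, v: primp) -> nil
// 7. lookup(k: nodu) -> primp
// 8. names() -> [nodu]
// 9. quotient(x: -37) -> -46/37


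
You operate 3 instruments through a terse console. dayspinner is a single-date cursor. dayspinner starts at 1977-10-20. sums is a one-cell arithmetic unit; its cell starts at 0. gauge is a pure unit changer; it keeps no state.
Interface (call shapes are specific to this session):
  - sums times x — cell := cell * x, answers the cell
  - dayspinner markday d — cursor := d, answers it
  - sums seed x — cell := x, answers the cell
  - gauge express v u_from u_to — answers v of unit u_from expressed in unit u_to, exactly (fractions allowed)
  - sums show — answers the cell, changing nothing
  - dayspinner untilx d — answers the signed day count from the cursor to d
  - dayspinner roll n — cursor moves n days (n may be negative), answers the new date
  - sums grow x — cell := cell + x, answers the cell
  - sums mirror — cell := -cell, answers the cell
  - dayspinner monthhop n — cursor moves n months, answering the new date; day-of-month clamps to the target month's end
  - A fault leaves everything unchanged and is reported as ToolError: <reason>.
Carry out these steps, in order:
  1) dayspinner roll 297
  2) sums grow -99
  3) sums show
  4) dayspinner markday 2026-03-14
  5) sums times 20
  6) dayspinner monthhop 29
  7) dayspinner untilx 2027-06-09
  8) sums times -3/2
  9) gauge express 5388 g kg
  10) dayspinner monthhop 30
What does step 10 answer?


I use dayspinner roll(n='297'), → 1978-08-13.
I try sums grow(x='-99'), and get -99.
Now I run sums show, and get -99.
I try dayspinner markday(d='2026-03-14'), and observe 2026-03-14.
Next I call sums times(x='20'), and get -1980.
Next I call dayspinner monthhop(n='29'), yielding 2028-08-14.
Using dayspinner untilx(d='2027-06-09'), and observe -432.
I call sums times(x='-3/2'), which returns 2970.
Next I call gauge express(v='5388', u_from='g', u_to='kg'), giving 1347/250.
Then dayspinner monthhop(n='30'), and get 2031-02-14.

Answer: 2031-02-14


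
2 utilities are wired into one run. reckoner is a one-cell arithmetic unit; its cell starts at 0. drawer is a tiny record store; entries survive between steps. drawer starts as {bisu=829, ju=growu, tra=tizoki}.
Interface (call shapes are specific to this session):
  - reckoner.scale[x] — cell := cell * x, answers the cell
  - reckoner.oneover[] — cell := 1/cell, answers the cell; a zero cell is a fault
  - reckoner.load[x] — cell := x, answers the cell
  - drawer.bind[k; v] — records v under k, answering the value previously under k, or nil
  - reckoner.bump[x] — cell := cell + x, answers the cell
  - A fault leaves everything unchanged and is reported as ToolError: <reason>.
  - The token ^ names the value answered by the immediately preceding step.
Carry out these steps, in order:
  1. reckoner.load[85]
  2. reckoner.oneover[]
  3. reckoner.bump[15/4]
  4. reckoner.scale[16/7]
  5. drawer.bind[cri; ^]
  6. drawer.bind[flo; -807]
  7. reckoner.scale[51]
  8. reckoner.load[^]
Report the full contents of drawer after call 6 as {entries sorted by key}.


# 1. reckoner.load(x='85') -> 85
# 2. reckoner.oneover() -> 1/85
# 3. reckoner.bump(x='15/4') -> 1279/340
# 4. reckoner.scale(x='16/7') -> 5116/595
# 5. drawer.bind(k='cri', v='^') -> nil
# 6. drawer.bind(k='flo', v='-807') -> nil
# 7. reckoner.scale(x='51') -> 15348/35
# 8. reckoner.load(x='^') -> 15348/35

Answer: {bisu=829, cri=5116/595, flo=-807, ju=growu, tra=tizoki}


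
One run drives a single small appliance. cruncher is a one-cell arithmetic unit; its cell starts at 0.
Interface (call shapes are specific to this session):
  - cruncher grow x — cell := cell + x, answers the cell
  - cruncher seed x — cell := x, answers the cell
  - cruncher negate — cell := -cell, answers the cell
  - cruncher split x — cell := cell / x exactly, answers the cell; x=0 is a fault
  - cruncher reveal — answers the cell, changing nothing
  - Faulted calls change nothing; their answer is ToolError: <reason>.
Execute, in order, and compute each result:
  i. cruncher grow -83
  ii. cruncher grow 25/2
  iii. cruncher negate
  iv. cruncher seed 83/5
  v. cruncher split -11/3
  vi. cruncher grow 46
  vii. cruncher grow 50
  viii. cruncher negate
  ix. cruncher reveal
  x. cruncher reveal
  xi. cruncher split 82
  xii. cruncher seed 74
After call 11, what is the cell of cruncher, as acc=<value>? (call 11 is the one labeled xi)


Answer: acc=-5031/4510

Derivation:
$ cruncher grow x→-83
= -83
$ cruncher grow x→25/2
= -141/2
$ cruncher negate
= 141/2
$ cruncher seed x→83/5
= 83/5
$ cruncher split x→-11/3
= -249/55
$ cruncher grow x→46
= 2281/55
$ cruncher grow x→50
= 5031/55
$ cruncher negate
= -5031/55
$ cruncher reveal
= -5031/55
$ cruncher reveal
= -5031/55
$ cruncher split x→82
= -5031/4510
$ cruncher seed x→74
= 74


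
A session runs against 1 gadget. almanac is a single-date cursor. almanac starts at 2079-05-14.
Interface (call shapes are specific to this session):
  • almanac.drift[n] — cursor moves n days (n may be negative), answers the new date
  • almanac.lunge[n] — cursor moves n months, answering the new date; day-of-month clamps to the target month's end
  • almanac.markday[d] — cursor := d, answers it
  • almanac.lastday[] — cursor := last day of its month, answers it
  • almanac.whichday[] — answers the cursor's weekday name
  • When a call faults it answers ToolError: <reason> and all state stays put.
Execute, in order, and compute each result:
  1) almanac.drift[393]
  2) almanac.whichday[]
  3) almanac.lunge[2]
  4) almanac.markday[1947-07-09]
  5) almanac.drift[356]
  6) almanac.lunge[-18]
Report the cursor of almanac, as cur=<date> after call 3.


-> drift(393)
<- 2080-06-10
-> whichday()
<- Monday
-> lunge(2)
<- 2080-08-10
-> markday(1947-07-09)
<- 1947-07-09
-> drift(356)
<- 1948-06-29
-> lunge(-18)
<- 1946-12-29

Answer: cur=2080-08-10


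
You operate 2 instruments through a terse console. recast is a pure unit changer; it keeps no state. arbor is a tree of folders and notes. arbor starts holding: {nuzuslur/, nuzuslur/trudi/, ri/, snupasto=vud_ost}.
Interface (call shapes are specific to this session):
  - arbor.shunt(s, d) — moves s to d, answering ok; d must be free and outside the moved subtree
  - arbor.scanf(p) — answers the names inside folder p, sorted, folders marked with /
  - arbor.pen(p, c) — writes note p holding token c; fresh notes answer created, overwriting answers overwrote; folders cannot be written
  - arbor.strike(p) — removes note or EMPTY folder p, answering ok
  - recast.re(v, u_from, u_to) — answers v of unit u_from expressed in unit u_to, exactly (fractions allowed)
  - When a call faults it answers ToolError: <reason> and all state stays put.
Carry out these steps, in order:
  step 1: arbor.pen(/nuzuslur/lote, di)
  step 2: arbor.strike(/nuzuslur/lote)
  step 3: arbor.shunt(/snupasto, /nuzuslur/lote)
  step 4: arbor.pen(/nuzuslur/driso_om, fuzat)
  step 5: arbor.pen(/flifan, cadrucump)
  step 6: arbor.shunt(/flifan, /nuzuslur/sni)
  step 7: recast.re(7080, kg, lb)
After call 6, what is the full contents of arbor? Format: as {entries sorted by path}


Using pen using p: /nuzuslur/lote, c: di: created.
I try strike using p: /nuzuslur/lote: ok.
Now I run shunt using s: /snupasto, d: /nuzuslur/lote, which returns ok.
Now I run pen using p: /nuzuslur/driso_om, c: fuzat, and get created.
Then pen using p: /flifan, c: cadrucump, — result: created.
I use shunt using s: /flifan, d: /nuzuslur/sni: ok.
I run re using v: 7080, u_from: kg, u_to: lb, yielding 708000000000/45359237.

Answer: {nuzuslur/, nuzuslur/driso_om=fuzat, nuzuslur/lote=vud_ost, nuzuslur/sni=cadrucump, nuzuslur/trudi/, ri/}


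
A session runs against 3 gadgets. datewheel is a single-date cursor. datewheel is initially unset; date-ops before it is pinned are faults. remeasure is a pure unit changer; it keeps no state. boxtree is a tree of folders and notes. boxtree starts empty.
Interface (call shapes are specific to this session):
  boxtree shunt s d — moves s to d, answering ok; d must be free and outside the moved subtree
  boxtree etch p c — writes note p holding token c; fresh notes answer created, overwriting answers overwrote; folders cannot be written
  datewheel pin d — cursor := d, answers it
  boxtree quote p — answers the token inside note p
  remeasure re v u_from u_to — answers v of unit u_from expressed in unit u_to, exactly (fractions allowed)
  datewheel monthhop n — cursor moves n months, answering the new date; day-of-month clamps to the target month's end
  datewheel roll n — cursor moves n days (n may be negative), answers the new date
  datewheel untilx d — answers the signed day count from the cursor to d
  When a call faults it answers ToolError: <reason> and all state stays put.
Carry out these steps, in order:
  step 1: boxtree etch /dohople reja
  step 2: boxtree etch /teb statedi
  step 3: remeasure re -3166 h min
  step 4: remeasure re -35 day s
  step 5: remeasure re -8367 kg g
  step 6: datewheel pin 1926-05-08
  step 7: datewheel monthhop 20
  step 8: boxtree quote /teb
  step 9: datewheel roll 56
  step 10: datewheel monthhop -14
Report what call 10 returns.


-> boxtree etch(p: /dohople, c: reja)
<- created
-> boxtree etch(p: /teb, c: statedi)
<- created
-> remeasure re(v: -3166, u_from: h, u_to: min)
<- -189960
-> remeasure re(v: -35, u_from: day, u_to: s)
<- -3024000
-> remeasure re(v: -8367, u_from: kg, u_to: g)
<- -8367000
-> datewheel pin(d: 1926-05-08)
<- 1926-05-08
-> datewheel monthhop(n: 20)
<- 1928-01-08
-> boxtree quote(p: /teb)
<- statedi
-> datewheel roll(n: 56)
<- 1928-03-04
-> datewheel monthhop(n: -14)
<- 1927-01-04

Answer: 1927-01-04


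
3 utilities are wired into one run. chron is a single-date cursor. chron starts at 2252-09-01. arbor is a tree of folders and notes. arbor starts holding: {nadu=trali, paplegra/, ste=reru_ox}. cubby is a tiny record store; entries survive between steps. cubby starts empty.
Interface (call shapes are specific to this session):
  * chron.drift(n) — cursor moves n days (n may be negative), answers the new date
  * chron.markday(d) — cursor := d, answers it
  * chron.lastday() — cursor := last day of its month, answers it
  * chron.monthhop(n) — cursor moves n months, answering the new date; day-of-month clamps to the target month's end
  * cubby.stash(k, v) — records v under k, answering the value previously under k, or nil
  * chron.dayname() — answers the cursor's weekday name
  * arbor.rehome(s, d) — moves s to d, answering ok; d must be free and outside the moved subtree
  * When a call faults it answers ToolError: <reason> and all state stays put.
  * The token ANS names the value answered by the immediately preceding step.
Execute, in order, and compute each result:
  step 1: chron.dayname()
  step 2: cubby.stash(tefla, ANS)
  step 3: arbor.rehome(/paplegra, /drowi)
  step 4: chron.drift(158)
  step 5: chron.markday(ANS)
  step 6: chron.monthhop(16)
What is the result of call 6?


Answer: 2254-06-06

Derivation:
> chron.dayname
:: Wednesday
> cubby.stash k: tefla v: ANS
:: nil
> arbor.rehome s: /paplegra d: /drowi
:: ok
> chron.drift n: 158
:: 2253-02-06
> chron.markday d: ANS
:: 2253-02-06
> chron.monthhop n: 16
:: 2254-06-06


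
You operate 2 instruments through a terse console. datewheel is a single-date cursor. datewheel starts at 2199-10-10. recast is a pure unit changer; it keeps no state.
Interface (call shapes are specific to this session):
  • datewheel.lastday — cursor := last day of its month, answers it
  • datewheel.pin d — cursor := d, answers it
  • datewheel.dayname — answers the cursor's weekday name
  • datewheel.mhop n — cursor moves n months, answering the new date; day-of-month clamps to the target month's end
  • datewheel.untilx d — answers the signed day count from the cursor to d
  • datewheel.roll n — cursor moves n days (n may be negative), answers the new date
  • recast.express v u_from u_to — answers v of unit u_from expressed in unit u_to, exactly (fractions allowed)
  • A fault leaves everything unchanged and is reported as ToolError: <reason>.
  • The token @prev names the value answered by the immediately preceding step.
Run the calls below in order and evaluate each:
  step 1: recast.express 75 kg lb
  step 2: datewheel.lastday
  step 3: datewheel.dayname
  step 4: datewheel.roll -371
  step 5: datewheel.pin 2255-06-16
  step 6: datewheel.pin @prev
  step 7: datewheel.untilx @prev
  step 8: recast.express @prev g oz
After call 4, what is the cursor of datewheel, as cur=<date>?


Do: recast.express[v='75'; u_from='kg'; u_to='lb']
See: 7500000000/45359237
Do: datewheel.lastday[]
See: 2199-10-31
Do: datewheel.dayname[]
See: Thursday
Do: datewheel.roll[n='-371']
See: 2198-10-25
Do: datewheel.pin[d='2255-06-16']
See: 2255-06-16
Do: datewheel.pin[d='@prev']
See: 2255-06-16
Do: datewheel.untilx[d='@prev']
See: 0
Do: recast.express[v='@prev'; u_from='g'; u_to='oz']
See: 0

Answer: cur=2198-10-25


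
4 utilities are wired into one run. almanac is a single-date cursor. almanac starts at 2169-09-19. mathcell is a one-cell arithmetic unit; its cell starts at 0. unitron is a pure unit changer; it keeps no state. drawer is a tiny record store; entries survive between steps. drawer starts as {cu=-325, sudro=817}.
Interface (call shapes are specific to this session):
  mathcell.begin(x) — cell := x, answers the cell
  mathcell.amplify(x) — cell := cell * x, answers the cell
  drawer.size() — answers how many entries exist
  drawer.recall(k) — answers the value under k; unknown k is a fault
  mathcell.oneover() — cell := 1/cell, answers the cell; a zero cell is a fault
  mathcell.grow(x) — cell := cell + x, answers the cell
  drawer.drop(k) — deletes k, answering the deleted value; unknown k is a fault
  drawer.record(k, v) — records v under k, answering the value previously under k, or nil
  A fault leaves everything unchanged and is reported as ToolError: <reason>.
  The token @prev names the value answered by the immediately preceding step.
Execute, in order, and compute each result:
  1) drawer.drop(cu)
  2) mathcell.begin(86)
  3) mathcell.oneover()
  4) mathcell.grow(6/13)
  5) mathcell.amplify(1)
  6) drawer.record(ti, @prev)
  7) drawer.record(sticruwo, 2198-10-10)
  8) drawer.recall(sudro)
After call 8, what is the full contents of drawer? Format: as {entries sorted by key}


Answer: {sticruwo=2198-10-10, sudro=817, ti=529/1118}

Derivation:
I call drop on cu, and see -325.
I invoke begin on 86: 86.
I call oneover(), and see 1/86.
I try grow on 6/13, and get 529/1118.
I invoke amplify on 1, and see 529/1118.
I run record on ti, @prev: nil.
Invoking record on sticruwo, 2198-10-10, and observe nil.
Now I run recall on sudro, → 817.


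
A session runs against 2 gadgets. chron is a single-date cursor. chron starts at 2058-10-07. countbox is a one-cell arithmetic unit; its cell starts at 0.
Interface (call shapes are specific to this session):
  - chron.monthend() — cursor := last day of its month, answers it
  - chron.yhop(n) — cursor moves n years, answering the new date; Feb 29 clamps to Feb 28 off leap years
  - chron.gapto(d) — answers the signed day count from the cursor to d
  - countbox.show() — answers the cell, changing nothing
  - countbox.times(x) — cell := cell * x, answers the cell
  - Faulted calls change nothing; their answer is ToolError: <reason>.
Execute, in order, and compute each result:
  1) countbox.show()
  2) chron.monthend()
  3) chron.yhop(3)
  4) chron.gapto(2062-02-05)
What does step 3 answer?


Answer: 2061-10-31

Derivation:
·→ show()
·← 0
·→ monthend()
·← 2058-10-31
·→ yhop(n=3)
·← 2061-10-31
·→ gapto(d=2062-02-05)
·← 97


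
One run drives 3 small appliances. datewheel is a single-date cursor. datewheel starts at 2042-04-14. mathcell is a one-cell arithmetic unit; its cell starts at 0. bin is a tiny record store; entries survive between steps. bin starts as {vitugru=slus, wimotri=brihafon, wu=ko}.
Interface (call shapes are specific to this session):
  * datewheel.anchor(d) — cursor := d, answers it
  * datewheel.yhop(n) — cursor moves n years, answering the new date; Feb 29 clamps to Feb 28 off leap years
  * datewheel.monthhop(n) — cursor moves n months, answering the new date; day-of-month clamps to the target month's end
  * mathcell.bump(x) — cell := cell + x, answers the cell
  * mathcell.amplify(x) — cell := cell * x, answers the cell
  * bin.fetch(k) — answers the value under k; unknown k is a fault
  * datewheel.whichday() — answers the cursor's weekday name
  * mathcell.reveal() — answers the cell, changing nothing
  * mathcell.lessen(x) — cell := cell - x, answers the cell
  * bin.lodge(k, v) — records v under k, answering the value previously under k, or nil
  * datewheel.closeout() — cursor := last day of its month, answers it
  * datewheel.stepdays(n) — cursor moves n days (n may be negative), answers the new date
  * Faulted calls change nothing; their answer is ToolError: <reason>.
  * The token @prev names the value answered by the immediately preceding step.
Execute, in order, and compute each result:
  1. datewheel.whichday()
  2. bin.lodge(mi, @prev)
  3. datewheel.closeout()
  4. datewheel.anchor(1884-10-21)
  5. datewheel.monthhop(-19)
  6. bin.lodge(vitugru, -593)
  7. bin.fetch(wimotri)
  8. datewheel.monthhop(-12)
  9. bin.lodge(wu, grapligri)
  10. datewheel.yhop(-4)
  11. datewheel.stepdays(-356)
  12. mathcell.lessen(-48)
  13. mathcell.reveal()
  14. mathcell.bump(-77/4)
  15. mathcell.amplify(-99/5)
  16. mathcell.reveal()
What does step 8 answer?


→ datewheel.whichday()
← Monday
→ bin.lodge(mi, @prev)
← nil
→ datewheel.closeout()
← 2042-04-30
→ datewheel.anchor(1884-10-21)
← 1884-10-21
→ datewheel.monthhop(-19)
← 1883-03-21
→ bin.lodge(vitugru, -593)
← slus
→ bin.fetch(wimotri)
← brihafon
→ datewheel.monthhop(-12)
← 1882-03-21
→ bin.lodge(wu, grapligri)
← ko
→ datewheel.yhop(-4)
← 1878-03-21
→ datewheel.stepdays(-356)
← 1877-03-30
→ mathcell.lessen(-48)
← 48
→ mathcell.reveal()
← 48
→ mathcell.bump(-77/4)
← 115/4
→ mathcell.amplify(-99/5)
← -2277/4
→ mathcell.reveal()
← -2277/4

Answer: 1882-03-21


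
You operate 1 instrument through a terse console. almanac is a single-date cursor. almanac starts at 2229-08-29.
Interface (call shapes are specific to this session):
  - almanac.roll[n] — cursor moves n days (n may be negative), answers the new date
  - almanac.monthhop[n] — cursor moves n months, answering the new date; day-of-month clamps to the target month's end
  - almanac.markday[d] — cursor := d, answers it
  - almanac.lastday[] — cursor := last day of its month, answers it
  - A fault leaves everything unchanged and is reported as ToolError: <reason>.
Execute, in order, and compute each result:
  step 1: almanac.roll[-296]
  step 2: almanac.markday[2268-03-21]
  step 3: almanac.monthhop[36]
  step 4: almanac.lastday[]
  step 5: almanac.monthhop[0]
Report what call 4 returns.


Answer: 2271-03-31

Derivation:
! 1. roll(n→-296) -> 2228-11-06
! 2. markday(d→2268-03-21) -> 2268-03-21
! 3. monthhop(n→36) -> 2271-03-21
! 4. lastday() -> 2271-03-31
! 5. monthhop(n→0) -> 2271-03-31


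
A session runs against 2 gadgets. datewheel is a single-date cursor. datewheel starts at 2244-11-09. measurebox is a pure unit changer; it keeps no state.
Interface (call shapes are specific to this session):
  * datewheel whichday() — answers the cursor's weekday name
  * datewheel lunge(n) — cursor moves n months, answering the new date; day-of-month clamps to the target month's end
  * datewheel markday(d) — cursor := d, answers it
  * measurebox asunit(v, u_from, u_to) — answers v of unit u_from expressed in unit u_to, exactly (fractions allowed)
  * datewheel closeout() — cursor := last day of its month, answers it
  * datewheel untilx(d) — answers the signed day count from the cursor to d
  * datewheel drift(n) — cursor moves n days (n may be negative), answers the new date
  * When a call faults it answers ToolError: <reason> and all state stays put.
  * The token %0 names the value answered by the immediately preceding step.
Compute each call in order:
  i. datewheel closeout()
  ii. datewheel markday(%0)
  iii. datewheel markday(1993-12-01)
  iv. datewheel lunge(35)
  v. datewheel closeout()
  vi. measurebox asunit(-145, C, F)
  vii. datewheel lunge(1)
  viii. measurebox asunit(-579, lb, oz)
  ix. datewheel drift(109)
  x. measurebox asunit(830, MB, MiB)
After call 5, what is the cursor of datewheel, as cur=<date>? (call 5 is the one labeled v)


>> datewheel closeout()
<< 2244-11-30
>> datewheel markday(d: %0)
<< 2244-11-30
>> datewheel markday(d: 1993-12-01)
<< 1993-12-01
>> datewheel lunge(n: 35)
<< 1996-11-01
>> datewheel closeout()
<< 1996-11-30
>> measurebox asunit(v: -145, u_from: C, u_to: F)
<< -229
>> datewheel lunge(n: 1)
<< 1996-12-30
>> measurebox asunit(v: -579, u_from: lb, u_to: oz)
<< -9264
>> datewheel drift(n: 109)
<< 1997-04-18
>> measurebox asunit(v: 830, u_from: MB, u_to: MiB)
<< 6484375/8192

Answer: cur=1996-11-30


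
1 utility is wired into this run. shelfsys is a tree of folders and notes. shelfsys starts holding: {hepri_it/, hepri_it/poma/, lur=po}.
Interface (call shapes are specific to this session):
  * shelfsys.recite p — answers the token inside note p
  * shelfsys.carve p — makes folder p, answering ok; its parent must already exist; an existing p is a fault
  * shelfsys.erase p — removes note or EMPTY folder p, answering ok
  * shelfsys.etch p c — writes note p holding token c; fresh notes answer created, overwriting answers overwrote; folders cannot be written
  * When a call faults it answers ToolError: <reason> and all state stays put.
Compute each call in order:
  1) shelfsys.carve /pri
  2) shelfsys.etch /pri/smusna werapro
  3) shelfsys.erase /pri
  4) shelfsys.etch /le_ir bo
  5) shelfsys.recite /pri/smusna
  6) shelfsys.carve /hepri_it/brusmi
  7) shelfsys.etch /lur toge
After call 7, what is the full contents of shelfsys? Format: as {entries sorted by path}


Answer: {hepri_it/, hepri_it/brusmi/, hepri_it/poma/, le_ir=bo, lur=toge, pri/, pri/smusna=werapro}

Derivation:
·→ shelfsys.carve(p='/pri')
·← ok
·→ shelfsys.etch(p='/pri/smusna', c='werapro')
·← created
·→ shelfsys.erase(p='/pri')
·← ToolError: not empty
·→ shelfsys.etch(p='/le_ir', c='bo')
·← created
·→ shelfsys.recite(p='/pri/smusna')
·← werapro
·→ shelfsys.carve(p='/hepri_it/brusmi')
·← ok
·→ shelfsys.etch(p='/lur', c='toge')
·← overwrote


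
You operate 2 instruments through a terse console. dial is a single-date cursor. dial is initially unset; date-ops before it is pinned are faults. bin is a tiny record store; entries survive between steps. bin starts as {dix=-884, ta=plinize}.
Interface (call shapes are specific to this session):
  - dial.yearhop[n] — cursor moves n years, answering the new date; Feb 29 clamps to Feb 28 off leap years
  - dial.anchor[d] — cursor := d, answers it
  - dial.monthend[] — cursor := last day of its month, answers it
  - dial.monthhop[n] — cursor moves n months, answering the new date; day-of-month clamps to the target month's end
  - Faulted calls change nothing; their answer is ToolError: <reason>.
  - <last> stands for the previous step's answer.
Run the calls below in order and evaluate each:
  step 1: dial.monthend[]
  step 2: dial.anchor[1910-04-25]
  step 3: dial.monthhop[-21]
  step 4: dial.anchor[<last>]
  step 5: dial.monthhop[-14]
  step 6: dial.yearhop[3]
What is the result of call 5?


~$ monthend
= ToolError: no date set
~$ anchor d→1910-04-25
= 1910-04-25
~$ monthhop n→-21
= 1908-07-25
~$ anchor d→<last>
= 1908-07-25
~$ monthhop n→-14
= 1907-05-25
~$ yearhop n→3
= 1910-05-25

Answer: 1907-05-25


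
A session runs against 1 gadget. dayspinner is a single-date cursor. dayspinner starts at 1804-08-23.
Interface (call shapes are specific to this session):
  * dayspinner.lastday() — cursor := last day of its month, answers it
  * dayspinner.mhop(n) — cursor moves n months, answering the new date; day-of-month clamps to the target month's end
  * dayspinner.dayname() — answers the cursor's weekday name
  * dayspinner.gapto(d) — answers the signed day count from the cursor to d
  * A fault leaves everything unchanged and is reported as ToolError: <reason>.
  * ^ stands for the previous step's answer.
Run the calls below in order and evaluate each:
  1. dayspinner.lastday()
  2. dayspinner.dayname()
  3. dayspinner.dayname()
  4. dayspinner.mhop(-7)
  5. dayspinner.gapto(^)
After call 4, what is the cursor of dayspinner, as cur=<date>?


Act: lastday[]
Obs: 1804-08-31
Act: dayname[]
Obs: Friday
Act: dayname[]
Obs: Friday
Act: mhop[-7]
Obs: 1804-01-31
Act: gapto[^]
Obs: 0

Answer: cur=1804-01-31


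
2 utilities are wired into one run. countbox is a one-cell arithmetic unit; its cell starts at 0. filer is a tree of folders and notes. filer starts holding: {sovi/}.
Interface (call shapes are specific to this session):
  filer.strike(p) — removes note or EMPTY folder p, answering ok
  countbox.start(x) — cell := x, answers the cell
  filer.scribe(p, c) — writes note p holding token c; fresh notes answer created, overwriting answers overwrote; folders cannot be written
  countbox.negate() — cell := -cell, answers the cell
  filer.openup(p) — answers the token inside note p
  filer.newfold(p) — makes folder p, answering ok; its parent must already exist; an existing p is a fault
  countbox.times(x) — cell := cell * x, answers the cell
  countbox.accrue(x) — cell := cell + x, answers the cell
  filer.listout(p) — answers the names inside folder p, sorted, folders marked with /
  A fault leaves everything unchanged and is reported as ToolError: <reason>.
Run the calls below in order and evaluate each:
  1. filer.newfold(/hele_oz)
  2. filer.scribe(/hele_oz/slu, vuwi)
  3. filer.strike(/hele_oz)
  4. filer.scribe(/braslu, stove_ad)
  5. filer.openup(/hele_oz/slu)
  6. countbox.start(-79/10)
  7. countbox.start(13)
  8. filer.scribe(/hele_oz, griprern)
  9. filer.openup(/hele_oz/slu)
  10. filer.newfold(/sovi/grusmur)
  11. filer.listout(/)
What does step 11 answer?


Answer: [braslu, hele_oz/, sovi/]

Derivation:
// 1. filer.newfold(p→/hele_oz) ~> ok
// 2. filer.scribe(p→/hele_oz/slu, c→vuwi) ~> created
// 3. filer.strike(p→/hele_oz) ~> ToolError: not empty
// 4. filer.scribe(p→/braslu, c→stove_ad) ~> created
// 5. filer.openup(p→/hele_oz/slu) ~> vuwi
// 6. countbox.start(x→-79/10) ~> -79/10
// 7. countbox.start(x→13) ~> 13
// 8. filer.scribe(p→/hele_oz, c→griprern) ~> ToolError: is a directory
// 9. filer.openup(p→/hele_oz/slu) ~> vuwi
// 10. filer.newfold(p→/sovi/grusmur) ~> ok
// 11. filer.listout(p→/) ~> [braslu, hele_oz/, sovi/]
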